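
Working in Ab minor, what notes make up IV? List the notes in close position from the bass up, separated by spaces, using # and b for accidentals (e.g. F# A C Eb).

IV is the major subdominant, borrowed from the parallel major. In Ab minor that root is Db.
So the chord is Db-F-Ab.

Db F Ab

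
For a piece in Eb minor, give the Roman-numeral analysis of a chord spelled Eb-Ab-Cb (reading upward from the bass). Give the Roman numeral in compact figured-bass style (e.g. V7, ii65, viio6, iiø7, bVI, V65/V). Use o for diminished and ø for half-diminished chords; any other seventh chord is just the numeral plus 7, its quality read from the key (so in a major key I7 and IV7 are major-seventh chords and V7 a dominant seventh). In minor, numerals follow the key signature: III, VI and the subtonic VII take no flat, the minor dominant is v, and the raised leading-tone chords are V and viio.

iv64

The pitches Ab-Cb-Eb form a minor triad rooted on Ab.
In Eb minor, Ab is the subdominant; the diatonic minor triad there is iv.
With Eb in the bass the chord is in second inversion, so the figured bass is 64.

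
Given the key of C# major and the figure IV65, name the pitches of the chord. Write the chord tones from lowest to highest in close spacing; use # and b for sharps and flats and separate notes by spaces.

A# C# E# F#

The numeral's case and figure indicate a major seventh chord. In C# major its root, the fourth degree, is F#.
That chord is spelled F#-A#-C#-E#.
The figured bass 65 indicates first inversion, placing the third (A#) in the bass: A#-C#-E#-F#.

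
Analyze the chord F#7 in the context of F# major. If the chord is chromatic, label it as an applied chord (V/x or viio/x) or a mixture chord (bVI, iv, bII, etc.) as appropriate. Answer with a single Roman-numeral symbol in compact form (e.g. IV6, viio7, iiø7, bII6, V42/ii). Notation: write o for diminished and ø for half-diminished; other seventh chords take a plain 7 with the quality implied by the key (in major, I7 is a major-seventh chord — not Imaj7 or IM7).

The pitches F#-A#-C#-E form a dominant seventh chord rooted on F#.
F# is not a diatonic chord root with this quality in F# major, but it lies a perfect fifth above B (IV), so the chord functions as an applied dominant of IV.

V7/IV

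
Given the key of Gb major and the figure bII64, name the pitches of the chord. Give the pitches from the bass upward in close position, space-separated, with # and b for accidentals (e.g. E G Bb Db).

Ebb Abb Cb

bII64 is the Neapolitan chord — a major triad on the lowered second degree. In Gb major that root is Abb.
So the chord is Abb-Cb-Ebb, a major triad.
The figured bass 64 indicates second inversion, placing the fifth (Ebb) in the bass: Ebb-Abb-Cb.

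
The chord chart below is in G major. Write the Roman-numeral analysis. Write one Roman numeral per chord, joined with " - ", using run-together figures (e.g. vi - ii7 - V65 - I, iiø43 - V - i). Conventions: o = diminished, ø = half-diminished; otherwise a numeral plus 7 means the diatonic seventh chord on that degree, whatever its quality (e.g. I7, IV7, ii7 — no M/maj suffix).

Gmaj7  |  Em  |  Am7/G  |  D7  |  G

I7 - vi - ii42 - V7 - I

Gmaj7: major seventh chord on G = scale degree 1 → I7.
Em: root E is the submediant; minor triad there is vi.
Am7/G: root A is the supertonic; minor seventh chord there is ii42.
D7: root D is the dominant; dominant seventh chord there is V7.
G has root G, degree 1 in G major, so I.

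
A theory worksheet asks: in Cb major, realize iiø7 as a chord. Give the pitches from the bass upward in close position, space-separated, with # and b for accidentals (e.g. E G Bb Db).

Db Fb Abb Cb

Scale degree 2 in Cb major is Db; here the chord built on it is altered to a half-diminished seventh chord. iiø7 is the half-diminished supertonic seventh, borrowed from the parallel minor.
So the chord is Db-Fb-Abb-Cb, a half-diminished seventh chord.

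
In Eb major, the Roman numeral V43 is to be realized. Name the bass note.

V in Eb major has root Bb; the chord is Bb-D-F-Ab.
The figure 43 means second inversion — the fifth is in the bass.

F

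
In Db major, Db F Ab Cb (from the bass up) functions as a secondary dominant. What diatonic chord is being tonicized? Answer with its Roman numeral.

IV

The chord is a dominant seventh chord on Db.
A dominant resolves down a perfect fifth: Db → Gb. In Db major, Gb is scale degree 4, i.e. IV.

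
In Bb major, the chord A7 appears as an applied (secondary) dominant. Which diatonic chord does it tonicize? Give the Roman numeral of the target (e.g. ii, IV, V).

The chord is a dominant seventh chord on A.
A dominant resolves down a perfect fifth: A → D. In Bb major, D is scale degree 3, i.e. iii.

iii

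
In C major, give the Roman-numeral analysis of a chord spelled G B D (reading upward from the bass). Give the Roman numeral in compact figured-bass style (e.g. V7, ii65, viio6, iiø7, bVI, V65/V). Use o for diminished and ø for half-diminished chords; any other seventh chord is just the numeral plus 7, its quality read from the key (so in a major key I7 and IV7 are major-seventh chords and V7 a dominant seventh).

V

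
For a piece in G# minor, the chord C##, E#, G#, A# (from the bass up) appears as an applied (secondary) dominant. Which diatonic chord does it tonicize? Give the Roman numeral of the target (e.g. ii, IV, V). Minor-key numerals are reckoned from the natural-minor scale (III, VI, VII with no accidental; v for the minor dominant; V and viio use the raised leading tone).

V

The chord is a dominant seventh chord on A#.
A dominant resolves down a perfect fifth: A# → D#. In G# minor, D# is scale degree 5, i.e. V.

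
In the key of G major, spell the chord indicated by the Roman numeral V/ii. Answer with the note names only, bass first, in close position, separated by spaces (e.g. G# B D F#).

V/ii is a secondary dominant — the dominant triad of ii. ii in G major is A, so the applied chord's root is E, a perfect fifth above.
Building a major triad on E gives E-G#-B.

E G# B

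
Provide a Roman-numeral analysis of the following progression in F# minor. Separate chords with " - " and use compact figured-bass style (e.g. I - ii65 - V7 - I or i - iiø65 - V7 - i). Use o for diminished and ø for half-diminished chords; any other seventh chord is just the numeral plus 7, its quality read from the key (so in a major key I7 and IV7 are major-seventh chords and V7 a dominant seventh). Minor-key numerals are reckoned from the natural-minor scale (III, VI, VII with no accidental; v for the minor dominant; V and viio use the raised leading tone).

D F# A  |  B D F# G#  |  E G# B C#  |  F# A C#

VI - iiø65 - v65 - i

D-F#-A: root D is the submediant; major triad there is VI.
B-D-F#-G#: root G# is the supertonic; half-diminished seventh chord there is iiø65.
E-G#-B-C#: root C# is the dominant; minor seventh chord there is v65.
F#-A-C#: minor triad on F# = scale degree 1 → i.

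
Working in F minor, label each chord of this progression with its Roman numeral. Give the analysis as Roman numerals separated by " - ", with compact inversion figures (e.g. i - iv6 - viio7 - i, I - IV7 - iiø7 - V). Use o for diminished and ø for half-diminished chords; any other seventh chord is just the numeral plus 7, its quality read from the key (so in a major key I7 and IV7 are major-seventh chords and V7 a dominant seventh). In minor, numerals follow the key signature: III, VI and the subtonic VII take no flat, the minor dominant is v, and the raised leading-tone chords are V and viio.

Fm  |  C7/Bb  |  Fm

Fm has root F, degree 1 in F minor, so i.
C7/Bb: dominant seventh chord on C = scale degree 5 → V42.
Fm: minor triad on F = scale degree 1 → i.

i - V42 - i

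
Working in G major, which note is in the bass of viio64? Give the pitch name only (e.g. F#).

C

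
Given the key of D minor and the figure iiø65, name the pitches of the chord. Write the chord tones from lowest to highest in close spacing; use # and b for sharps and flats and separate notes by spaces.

G Bb D E

The numeral's case and figure indicate a half-diminished seventh chord. In D minor its root, the supertonic, is E.
That chord is spelled E-G-Bb-D.
With the 65 figure the chord is in first inversion; from the bass G upward in close position it reads G-Bb-D-E.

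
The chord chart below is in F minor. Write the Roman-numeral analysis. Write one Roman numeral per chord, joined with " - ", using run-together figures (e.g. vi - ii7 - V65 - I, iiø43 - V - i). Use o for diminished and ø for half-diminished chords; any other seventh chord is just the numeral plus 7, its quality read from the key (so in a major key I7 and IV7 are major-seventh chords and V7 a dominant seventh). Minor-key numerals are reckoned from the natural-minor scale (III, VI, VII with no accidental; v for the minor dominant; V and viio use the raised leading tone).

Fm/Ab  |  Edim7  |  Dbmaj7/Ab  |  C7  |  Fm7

i6 - viio7 - VI43 - V7 - i7

Fm/Ab has root F, degree 1 in F minor, so i6.
Edim7: fully diminished seventh chord on E = scale degree 7 → viio7.
Dbmaj7/Ab: root Db is the submediant; major seventh chord there is VI43.
C7: root C is the dominant; dominant seventh chord there is V7.
Fm7: root F is the tonic; minor seventh chord there is i7.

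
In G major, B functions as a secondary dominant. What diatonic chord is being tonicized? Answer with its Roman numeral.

The chord is a major triad on B.
A dominant resolves down a perfect fifth: B → E. In G major, E is scale degree 6, i.e. vi.

vi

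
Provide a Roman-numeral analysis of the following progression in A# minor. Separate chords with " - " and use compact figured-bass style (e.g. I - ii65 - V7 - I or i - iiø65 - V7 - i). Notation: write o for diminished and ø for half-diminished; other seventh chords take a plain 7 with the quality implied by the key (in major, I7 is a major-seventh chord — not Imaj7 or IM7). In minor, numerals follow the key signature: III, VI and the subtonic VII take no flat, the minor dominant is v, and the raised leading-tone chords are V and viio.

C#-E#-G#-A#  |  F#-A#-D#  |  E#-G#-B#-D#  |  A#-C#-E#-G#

C#-E#-G#-A#: root A# is the tonic; minor seventh chord there is i65.
F#-A#-D#: root D# is the subdominant; minor triad there is iv6.
E#-G#-B#-D# has root E#, degree 5 in A# minor, so v7.
A#-C#-E#-G#: minor seventh chord on A# = scale degree 1 → i7.

i65 - iv6 - v7 - i7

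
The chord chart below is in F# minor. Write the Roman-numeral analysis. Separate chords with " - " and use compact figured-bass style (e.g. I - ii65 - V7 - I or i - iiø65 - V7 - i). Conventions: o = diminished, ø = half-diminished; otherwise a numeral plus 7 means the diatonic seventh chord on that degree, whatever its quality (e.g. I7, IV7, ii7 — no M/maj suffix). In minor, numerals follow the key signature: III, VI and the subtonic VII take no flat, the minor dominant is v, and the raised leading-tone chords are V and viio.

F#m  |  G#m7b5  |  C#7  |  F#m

F#m: minor triad on F# = scale degree 1 → i.
G#m7b5 has root G#, degree 2 in F# minor, so iiø7.
C#7: dominant seventh chord on C# = scale degree 5 → V7.
F#m: minor triad on F# = scale degree 1 → i.

i - iiø7 - V7 - i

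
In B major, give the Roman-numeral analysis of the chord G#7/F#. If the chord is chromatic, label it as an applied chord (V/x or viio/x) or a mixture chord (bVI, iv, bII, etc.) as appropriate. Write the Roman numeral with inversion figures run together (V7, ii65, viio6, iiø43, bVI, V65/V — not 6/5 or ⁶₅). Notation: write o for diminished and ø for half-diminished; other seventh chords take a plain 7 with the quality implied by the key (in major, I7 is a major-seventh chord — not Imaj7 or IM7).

The pitches G#-B#-D#-F# form a dominant seventh chord rooted on G#.
G# is not a diatonic chord root with this quality in B major, but it lies a perfect fifth above C# (ii), so the chord functions as an applied dominant of ii.
With F# in the bass the chord is in third inversion, so the figured bass is 42.

V42/ii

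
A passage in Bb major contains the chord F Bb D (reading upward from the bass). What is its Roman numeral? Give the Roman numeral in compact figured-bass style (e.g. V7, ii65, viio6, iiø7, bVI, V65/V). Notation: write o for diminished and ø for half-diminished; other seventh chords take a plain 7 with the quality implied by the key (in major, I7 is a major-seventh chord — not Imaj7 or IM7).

The pitches Bb-D-F form a major triad rooted on Bb.
In Bb major, Bb is the tonic; the diatonic major triad there is I.
With F in the bass the chord is in second inversion, so the figured bass is 64.

I64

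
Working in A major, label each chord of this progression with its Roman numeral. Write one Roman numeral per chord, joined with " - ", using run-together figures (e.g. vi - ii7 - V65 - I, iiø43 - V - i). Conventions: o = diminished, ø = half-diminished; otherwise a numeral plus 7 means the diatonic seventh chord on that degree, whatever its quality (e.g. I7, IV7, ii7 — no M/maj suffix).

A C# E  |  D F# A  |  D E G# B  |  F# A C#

A-C#-E has root A, degree 1 in A major, so I.
D-F#-A: major triad on D = scale degree 4 → IV.
D-E-G#-B: dominant seventh chord on E = scale degree 5 → V42.
F#-A-C#: minor triad on F# = scale degree 6 → vi.

I - IV - V42 - vi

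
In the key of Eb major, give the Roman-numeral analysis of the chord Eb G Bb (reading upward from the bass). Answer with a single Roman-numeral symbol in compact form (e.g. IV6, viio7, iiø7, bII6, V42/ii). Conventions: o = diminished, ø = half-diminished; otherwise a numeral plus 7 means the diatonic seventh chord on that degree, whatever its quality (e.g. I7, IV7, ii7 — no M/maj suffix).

Stacked in thirds the chord is Eb-G-Bb: a major triad on Eb.
In Eb major, Eb is the tonic; the diatonic major triad there is I.

I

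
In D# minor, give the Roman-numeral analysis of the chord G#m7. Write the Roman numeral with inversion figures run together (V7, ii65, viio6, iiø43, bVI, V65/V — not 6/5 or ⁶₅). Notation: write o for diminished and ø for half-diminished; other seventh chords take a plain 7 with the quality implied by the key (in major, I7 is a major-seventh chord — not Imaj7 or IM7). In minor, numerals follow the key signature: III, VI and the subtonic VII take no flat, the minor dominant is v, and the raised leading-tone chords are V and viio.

iv7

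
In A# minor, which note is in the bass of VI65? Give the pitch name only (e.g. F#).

A#

VI in A# minor has root F#; the chord is F#-A#-C#-E#.
The figure 65 means first inversion — the third is in the bass.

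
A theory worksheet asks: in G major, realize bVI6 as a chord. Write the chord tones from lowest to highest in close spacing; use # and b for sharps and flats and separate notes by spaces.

G Bb Eb

bVI6 is a major triad on the lowered sixth degree, borrowed from the parallel minor. In G major that root is Eb.
So the chord is Eb-G-Bb, a major triad.
With the 6 figure the chord is in first inversion; from the bass G upward in close position it reads G-Bb-Eb.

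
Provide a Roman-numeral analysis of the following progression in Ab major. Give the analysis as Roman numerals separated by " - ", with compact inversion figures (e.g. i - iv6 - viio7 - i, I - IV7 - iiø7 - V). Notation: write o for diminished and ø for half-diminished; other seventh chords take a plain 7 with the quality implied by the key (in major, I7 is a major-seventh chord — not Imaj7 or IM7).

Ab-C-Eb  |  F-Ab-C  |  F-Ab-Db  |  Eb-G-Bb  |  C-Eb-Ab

Ab-C-Eb: root Ab is the tonic; major triad there is I.
F-Ab-C has root F, degree 6 in Ab major, so vi.
F-Ab-Db has root Db, degree 4 in Ab major, so IV6.
Eb-G-Bb has root Eb, degree 5 in Ab major, so V.
C-Eb-Ab: major triad on Ab = scale degree 1 → I6.

I - vi - IV6 - V - I6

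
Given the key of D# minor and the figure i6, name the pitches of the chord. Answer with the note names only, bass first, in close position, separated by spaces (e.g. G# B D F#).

F# A# D#

In D# minor, the tonic is D#, and the diatonic chord built there is a minor triad.
That chord is spelled D#-F#-A#.
The figured bass 6 indicates first inversion, placing the third (F#) in the bass: F#-A#-D#.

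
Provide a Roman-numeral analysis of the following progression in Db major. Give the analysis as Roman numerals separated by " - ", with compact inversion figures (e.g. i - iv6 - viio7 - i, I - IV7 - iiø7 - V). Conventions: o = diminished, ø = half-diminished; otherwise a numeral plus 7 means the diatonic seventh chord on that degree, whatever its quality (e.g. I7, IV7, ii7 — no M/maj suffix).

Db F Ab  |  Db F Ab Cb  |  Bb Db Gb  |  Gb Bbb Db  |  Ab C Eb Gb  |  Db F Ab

Db-F-Ab has root Db, degree 1 in Db major, so I.
Db-F-Ab-Cb is the secondary dominant of IV (dominant seventh chord on Db): V7/IV.
Bb-Db-Gb: root Gb is the subdominant; major triad there is IV6.
Gb-Bbb-Db: Gb with this quality isn't in the key; it's iv, borrowed from the parallel minor.
Ab-C-Eb-Gb has root Ab, degree 5 in Db major, so V7.
Db-F-Ab: major triad on Db = scale degree 1 → I.

I - V7/IV - IV6 - iv - V7 - I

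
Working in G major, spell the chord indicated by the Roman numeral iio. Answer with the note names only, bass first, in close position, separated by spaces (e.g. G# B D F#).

A C Eb

Scale degree 2 in G major is A; here the chord built on it is altered to a diminished triad. iio is the diminished supertonic triad, borrowed from the parallel minor.
So the chord is A-C-Eb, a diminished triad.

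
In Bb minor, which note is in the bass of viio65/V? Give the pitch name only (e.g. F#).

The applied chord viio65/V is rooted on E: E-G-Bb-Db.
The figure 65 means first inversion — the third is in the bass.

G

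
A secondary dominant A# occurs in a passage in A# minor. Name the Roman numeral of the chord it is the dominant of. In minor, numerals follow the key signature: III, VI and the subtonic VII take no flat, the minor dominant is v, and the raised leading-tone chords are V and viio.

The chord is a major triad on A#.
A dominant resolves down a perfect fifth: A# → D#. In A# minor, D# is scale degree 4, i.e. iv.

iv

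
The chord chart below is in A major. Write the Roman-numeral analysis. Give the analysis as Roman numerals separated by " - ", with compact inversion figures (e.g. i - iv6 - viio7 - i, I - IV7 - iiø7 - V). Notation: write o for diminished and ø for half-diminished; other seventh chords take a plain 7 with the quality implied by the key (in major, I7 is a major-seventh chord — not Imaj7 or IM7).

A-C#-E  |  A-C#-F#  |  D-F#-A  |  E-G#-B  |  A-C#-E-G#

I - vi6 - IV - V - I7

A-C#-E: major triad on A = scale degree 1 → I.
A-C#-F#: minor triad on F# = scale degree 6 → vi6.
D-F#-A has root D, degree 4 in A major, so IV.
E-G#-B: root E is the dominant; major triad there is V.
A-C#-E-G# has root A, degree 1 in A major, so I7.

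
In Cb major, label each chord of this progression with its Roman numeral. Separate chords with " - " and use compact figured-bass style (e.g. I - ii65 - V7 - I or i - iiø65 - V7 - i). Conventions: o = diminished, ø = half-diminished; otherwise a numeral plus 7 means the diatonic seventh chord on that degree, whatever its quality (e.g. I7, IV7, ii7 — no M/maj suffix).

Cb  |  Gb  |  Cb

I - V - I

Cb: root Cb is the tonic; major triad there is I.
Gb: major triad on Gb = scale degree 5 → V.
Cb has root Cb, degree 1 in Cb major, so I.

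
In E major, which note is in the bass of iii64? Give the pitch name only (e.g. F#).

D#

iii in E major has root G#; the chord is G#-B-D#.
The figure 64 means second inversion — the fifth is in the bass.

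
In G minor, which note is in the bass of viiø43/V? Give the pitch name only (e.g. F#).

G

The applied chord viiø43/V is rooted on C#: C#-E-G-B.
The figure 43 means second inversion — the fifth is in the bass.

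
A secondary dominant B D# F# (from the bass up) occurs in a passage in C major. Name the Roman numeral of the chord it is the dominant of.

The chord is a major triad on B.
A dominant resolves down a perfect fifth: B → E. In C major, E is scale degree 3, i.e. iii.

iii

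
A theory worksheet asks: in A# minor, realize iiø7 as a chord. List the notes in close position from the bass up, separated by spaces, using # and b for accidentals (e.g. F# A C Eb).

In A# minor, the supertonic is B#, and the diatonic chord built there is a half-diminished seventh chord.
That chord is spelled B#-D#-F#-A#.

B# D# F# A#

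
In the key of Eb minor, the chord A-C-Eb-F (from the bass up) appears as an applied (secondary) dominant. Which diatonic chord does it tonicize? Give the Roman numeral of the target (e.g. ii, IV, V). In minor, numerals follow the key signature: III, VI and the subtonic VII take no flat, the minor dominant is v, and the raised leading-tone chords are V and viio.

V

The chord is a dominant seventh chord on F.
A dominant resolves down a perfect fifth: F → Bb. In Eb minor, Bb is scale degree 5, i.e. V.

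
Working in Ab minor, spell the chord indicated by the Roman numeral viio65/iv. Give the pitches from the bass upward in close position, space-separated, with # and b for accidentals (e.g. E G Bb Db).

Eb Gb Bbb C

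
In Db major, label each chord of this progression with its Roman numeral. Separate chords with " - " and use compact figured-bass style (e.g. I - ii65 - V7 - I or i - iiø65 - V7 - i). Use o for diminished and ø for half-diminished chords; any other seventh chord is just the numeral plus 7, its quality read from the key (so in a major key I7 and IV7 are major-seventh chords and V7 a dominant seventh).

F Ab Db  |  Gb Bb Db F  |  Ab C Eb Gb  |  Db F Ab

I6 - IV7 - V7 - I

F-Ab-Db: major triad on Db = scale degree 1 → I6.
Gb-Bb-Db-F has root Gb, degree 4 in Db major, so IV7.
Ab-C-Eb-Gb: root Ab is the dominant; dominant seventh chord there is V7.
Db-F-Ab: root Db is the tonic; major triad there is I.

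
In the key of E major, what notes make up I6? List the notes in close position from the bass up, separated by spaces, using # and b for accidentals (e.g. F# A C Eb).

G# B E

In E major, the first degree is E, and the diatonic chord built there is a major triad.
Stacking thirds from E gives E-G#-B.
The figured bass 6 indicates first inversion, placing the third (G#) in the bass: G#-B-E.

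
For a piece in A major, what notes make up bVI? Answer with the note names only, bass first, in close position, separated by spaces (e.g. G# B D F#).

F A C

Scale degree 6 in A major is F#; lowering it a half step gives F. bVI is a major triad on the lowered sixth degree, borrowed from the parallel minor.
So the chord is F-A-C.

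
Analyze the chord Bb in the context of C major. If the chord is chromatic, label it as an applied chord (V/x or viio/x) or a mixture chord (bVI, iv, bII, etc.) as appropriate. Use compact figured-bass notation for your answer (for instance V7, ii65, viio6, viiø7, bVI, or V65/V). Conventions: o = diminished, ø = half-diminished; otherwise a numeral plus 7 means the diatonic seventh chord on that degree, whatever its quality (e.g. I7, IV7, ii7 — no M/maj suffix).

The pitches Bb-D-F form a major triad rooted on Bb.
Bb is the lowered seventh degree of C major (diatonic 7 would be B). This is a major triad on the lowered seventh degree (the subtonic), borrowed from the parallel minor.

bVII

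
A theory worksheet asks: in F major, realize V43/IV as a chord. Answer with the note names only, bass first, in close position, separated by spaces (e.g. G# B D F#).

C Eb F A

V43/IV is a secondary dominant — the dominant seventh of IV. IV in F major is Bb, so the applied chord's root is F, a perfect fifth above.
Building a dominant seventh chord on F gives F-A-C-Eb.
The figured bass 43 indicates second inversion, placing the fifth (C) in the bass: C-Eb-F-A.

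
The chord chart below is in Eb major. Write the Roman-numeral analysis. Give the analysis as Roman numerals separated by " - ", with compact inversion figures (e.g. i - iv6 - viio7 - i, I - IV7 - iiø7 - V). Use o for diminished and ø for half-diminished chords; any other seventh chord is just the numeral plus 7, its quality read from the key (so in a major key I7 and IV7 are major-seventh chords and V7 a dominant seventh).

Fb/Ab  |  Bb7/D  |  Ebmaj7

Fb/Ab is non-diatonic — a major triad on the lowered supertonic (Fb): the Neapolitan sixth, bII6 (third, Ab, in the bass — hence the 6).
Bb7/D: dominant seventh chord on Bb = scale degree 5 → V65.
Ebmaj7 has root Eb, degree 1 in Eb major, so I7.

bII6 - V65 - I7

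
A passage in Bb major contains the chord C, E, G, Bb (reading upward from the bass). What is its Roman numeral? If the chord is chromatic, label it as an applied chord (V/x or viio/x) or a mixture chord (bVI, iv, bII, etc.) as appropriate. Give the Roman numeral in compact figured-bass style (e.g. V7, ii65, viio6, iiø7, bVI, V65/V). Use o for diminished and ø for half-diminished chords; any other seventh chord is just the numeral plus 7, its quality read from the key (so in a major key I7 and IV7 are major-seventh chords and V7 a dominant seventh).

V7/V

The pitches C-E-G-Bb form a dominant seventh chord rooted on C.
C is not a diatonic chord root with this quality in Bb major, but it lies a perfect fifth above F (V), so the chord functions as an applied dominant of V.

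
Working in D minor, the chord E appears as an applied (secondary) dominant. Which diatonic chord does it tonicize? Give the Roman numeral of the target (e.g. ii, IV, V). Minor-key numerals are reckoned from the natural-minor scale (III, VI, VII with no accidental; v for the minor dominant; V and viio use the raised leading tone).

V

The chord is a major triad on E.
A dominant resolves down a perfect fifth: E → A. In D minor, A is scale degree 5, i.e. V.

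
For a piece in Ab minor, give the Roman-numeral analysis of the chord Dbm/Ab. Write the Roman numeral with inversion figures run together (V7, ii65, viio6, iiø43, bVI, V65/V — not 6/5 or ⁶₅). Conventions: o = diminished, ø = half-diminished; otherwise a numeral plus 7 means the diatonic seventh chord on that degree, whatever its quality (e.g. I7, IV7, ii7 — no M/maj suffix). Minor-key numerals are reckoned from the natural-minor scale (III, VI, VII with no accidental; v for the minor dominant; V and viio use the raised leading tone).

The pitches Db-Fb-Ab form a minor triad rooted on Db.
Db is scale degree 4 in Ab minor, and a minor triad on that degree is written iv.
With Ab in the bass the chord is in second inversion, so the figured bass is 64.

iv64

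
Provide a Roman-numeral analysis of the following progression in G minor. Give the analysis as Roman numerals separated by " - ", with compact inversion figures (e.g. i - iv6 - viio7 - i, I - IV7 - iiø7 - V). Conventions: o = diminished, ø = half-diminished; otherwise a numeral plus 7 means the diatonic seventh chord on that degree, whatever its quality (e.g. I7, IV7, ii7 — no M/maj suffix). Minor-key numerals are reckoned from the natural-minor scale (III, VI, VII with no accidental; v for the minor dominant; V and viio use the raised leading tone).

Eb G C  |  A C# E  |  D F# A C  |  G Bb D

iv6 - V/V - V7 - i

Eb-G-C: root C is the subdominant; minor triad there is iv6.
A-C#-E: a major triad on A, the applied dominant of V → V/V.
D-F#-A-C has root D, degree 5 in G minor, so V7.
G-Bb-D: root G is the tonic; minor triad there is i.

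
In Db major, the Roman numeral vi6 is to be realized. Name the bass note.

Db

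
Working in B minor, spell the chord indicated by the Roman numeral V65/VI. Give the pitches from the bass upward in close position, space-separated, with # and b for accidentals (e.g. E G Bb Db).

The slash means an applied dominant: we want the dominant of VI. In B minor, VI is G major, and its dominant is built on D.
Building a dominant seventh chord on D gives D-F#-A-C.
With the 65 figure the chord is in first inversion; from the bass F# upward in close position it reads F#-A-C-D.

F# A C D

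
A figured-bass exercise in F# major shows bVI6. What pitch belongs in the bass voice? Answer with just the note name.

F#

bVI in F# major has root D; the chord is D-F#-A.
The figure 6 means first inversion — the third is in the bass.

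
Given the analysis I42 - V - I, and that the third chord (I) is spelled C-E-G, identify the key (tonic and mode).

The anchor chord is a major triad on C, labeled I.
If C is scale degree 1 and the mode makes that degree carry a major triad, the tonic is C and the mode is major.

C major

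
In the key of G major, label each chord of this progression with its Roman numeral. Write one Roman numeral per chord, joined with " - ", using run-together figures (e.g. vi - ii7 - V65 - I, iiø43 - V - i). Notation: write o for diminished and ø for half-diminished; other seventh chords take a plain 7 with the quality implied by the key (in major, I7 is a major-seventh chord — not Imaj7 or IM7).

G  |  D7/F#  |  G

I - V65 - I

G: major triad on G = scale degree 1 → I.
D7/F# has root D, degree 5 in G major, so V65.
G: major triad on G = scale degree 1 → I.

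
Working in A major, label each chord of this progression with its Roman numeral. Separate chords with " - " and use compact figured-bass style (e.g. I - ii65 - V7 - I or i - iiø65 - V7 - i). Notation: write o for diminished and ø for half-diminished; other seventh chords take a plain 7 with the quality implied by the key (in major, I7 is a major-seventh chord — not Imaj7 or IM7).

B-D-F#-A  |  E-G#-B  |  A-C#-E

B-D-F#-A: root B is the supertonic; minor seventh chord there is ii7.
E-G#-B: major triad on E = scale degree 5 → V.
A-C#-E: root A is the tonic; major triad there is I.

ii7 - V - I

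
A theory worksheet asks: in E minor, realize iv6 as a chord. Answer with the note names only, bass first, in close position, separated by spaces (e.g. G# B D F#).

In E minor, the fourth degree is A, and the diatonic chord built there is a minor triad.
Stacking thirds from A gives A-C-E.
The figured bass 6 indicates first inversion, placing the third (C) in the bass: C-E-A.

C E A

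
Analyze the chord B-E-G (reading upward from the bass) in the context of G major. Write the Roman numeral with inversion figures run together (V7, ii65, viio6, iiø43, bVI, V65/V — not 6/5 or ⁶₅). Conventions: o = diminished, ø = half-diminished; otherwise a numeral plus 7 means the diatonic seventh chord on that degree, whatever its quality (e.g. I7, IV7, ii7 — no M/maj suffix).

Stacked in thirds the chord is E-G-B: a minor triad on E.
In G major, E is the submediant; the diatonic minor triad there is vi.
With B in the bass the chord is in second inversion, so the figured bass is 64.

vi64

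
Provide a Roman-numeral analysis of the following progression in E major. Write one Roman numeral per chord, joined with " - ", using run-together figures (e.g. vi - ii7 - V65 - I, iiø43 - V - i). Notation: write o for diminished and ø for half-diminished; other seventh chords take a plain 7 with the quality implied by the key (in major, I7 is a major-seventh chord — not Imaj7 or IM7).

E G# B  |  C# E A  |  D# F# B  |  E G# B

I - IV6 - V6 - I

E-G#-B: root E is the tonic; major triad there is I.
C#-E-A: root A is the subdominant; major triad there is IV6.
D#-F#-B has root B, degree 5 in E major, so V6.
E-G#-B has root E, degree 1 in E major, so I.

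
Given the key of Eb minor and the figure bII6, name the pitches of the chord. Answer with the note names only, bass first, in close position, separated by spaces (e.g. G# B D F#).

Scale degree 2 in Eb minor is F; lowering it a half step gives Fb. bII6 is the Neapolitan sixth — a major triad on the lowered second degree, here in its customary first inversion.
So the chord is Fb-Ab-Cb, a major triad.
With the 6 figure the chord is in first inversion; from the bass Ab upward in close position it reads Ab-Cb-Fb.

Ab Cb Fb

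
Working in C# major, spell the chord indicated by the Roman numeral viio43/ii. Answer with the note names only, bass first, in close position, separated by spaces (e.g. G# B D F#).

G# B C## E#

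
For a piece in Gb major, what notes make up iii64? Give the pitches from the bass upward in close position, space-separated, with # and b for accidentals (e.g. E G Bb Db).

F Bb Db

In Gb major, scale degree 3 is Bb, and the diatonic chord built there is a minor triad.
That chord is spelled Bb-Db-F.
The figured bass 64 indicates second inversion, placing the fifth (F) in the bass: F-Bb-Db.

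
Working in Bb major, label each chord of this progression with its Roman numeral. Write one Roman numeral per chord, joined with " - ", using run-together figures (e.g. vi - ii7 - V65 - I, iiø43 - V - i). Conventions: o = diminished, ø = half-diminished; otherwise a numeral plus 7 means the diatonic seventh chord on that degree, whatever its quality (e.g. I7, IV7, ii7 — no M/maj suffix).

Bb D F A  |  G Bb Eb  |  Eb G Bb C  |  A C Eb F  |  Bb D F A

Bb-D-F-A: root Bb is the tonic; major seventh chord there is I7.
G-Bb-Eb has root Eb, degree 4 in Bb major, so IV6.
Eb-G-Bb-C: root C is the supertonic; minor seventh chord there is ii65.
A-C-Eb-F has root F, degree 5 in Bb major, so V65.
Bb-D-F-A has root Bb, degree 1 in Bb major, so I7.

I7 - IV6 - ii65 - V65 - I7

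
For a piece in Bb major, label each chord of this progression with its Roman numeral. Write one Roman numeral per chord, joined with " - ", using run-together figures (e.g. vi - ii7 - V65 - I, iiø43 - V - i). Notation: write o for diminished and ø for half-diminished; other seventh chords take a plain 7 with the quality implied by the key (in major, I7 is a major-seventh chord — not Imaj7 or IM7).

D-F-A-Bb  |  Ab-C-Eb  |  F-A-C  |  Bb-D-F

I65 - bVII - V - I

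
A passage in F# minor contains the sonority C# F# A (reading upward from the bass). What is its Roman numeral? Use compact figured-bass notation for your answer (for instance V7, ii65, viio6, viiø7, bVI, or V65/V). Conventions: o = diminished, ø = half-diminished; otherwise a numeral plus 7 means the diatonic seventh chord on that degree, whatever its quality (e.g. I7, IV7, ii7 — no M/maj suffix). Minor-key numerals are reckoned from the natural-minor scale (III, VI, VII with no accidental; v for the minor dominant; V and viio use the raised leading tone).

Stacked in thirds the chord is F#-A-C#: a minor triad on F#.
In F# minor, F# is the tonic; the diatonic minor triad there is i.
With C# in the bass the chord is in second inversion, so the figured bass is 64.

i64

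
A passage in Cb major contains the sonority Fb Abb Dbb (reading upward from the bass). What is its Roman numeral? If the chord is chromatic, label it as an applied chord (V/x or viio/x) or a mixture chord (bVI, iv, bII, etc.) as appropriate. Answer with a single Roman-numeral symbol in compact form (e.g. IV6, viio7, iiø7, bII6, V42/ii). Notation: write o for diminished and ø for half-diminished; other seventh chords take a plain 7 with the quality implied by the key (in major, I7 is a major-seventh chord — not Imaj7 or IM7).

bII6

The pitches Dbb-Fb-Abb form a major triad rooted on Dbb.
Dbb is the lowered second degree of Cb major (diatonic 2 would be Db). This is the Neapolitan sixth — a major triad on the lowered second degree, here in its customary first inversion.
With Fb in the bass the chord is in first inversion, so the figured bass is 6.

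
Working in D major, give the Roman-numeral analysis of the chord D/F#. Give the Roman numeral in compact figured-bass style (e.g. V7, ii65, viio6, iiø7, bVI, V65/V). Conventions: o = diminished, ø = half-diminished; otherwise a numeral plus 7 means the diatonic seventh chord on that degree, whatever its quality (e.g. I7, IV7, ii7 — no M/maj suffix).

The pitches D-F#-A form a major triad rooted on D.
In D major, D is the tonic; the diatonic major triad there is I.
With F# in the bass the chord is in first inversion, so the figured bass is 6.

I6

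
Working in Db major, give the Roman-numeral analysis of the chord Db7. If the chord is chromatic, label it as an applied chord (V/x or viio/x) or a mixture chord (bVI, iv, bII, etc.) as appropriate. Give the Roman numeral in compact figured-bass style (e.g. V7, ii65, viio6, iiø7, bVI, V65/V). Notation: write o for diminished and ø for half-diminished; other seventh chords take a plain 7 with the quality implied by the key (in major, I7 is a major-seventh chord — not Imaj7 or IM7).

V7/IV

The pitches Db-F-Ab-Cb form a dominant seventh chord rooted on Db.
Db is not a diatonic chord root with this quality in Db major, but it lies a perfect fifth above Gb (IV), so the chord functions as an applied dominant of IV.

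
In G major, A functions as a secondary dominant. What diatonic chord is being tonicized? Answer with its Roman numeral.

The chord is a major triad on A.
A dominant resolves down a perfect fifth: A → D. In G major, D is scale degree 5, i.e. V.

V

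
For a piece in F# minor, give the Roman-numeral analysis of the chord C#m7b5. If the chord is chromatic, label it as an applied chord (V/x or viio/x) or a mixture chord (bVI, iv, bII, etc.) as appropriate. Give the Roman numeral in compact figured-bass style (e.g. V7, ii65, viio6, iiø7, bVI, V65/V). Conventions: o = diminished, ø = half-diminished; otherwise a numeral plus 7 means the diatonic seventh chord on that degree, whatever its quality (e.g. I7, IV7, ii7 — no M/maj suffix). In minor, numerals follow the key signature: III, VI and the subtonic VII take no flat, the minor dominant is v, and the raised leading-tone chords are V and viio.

viiø7/VI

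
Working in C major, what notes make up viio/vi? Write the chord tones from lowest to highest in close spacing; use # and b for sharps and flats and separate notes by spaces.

G# B D

viio/vi is a secondary leading-tone chord. The target vi is A in C major; the applied chord is rooted a semitone below, on G#.
Building a diminished triad on G# gives G#-B-D.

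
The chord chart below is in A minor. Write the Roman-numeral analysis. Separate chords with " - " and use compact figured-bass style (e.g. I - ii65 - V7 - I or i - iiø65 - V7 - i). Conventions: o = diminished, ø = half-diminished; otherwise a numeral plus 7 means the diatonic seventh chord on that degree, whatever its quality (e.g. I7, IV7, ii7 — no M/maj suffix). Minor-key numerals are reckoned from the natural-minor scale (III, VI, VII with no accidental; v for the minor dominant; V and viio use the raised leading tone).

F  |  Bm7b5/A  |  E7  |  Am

F: major triad on F = scale degree 6 → VI.
Bm7b5/A has root B, degree 2 in A minor, so iiø42.
E7 has root E, degree 5 in A minor, so V7.
Am has root A, degree 1 in A minor, so i.

VI - iiø42 - V7 - i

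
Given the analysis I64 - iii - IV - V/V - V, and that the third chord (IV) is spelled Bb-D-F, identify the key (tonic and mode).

IV is given as Bb-D-F — a major triad with root Bb.
If Bb is scale degree 4 and the mode makes that degree carry a major triad, the tonic is F and the mode is major.

F major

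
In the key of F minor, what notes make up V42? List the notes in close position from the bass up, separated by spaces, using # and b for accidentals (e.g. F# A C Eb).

Bb C E G

In F minor, the dominant is C. The dominant is major (leading tone raised), so V is a dominant seventh chord.
Stacking thirds from C gives C-E-G-Bb.
The figured bass 42 indicates third inversion, placing the seventh (Bb) in the bass: Bb-C-E-G.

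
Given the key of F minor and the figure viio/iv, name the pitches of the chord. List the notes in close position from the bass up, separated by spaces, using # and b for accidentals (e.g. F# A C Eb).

viio/iv is a secondary leading-tone chord. The target iv is Bb in F minor; the applied chord is rooted a semitone below, on A.
Building a diminished triad on A gives A-C-Eb.

A C Eb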